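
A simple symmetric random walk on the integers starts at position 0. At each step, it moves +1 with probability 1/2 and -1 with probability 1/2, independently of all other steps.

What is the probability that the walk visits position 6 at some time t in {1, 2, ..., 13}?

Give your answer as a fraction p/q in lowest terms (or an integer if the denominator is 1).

Count via complement. Let g(t,s) = #length-t paths at position s with S_1..S_t all ≠ 6.
g(t,s) = g(t-1,s-1) + g(t-1,s+1) for s ≠ 6; g(t,6) = 0.
t=0: g(0,0)=1
t=1: g(1,-1)=1 g(1,1)=1
t=2: g(2,-2)=1 g(2,0)=2 g(2,2)=1
t=3: g(3,-3)=1 g(3,-1)=3 g(3,1)=3 g(3,3)=1
t=4: g(4,-4)=1 g(4,-2)=4 g(4,0)=6 g(4,2)=4 g(4,4)=1
t=5: g(5,-5)=1 g(5,-3)=5 g(5,-1)=10 g(5,1)=10 g(5,3)=5 g(5,5)=1
t=6: g(6,-6)=1 g(6,-4)=6 g(6,-2)=15 g(6,0)=20 g(6,2)=15 g(6,4)=6
t=7: g(7,-7)=1 g(7,-5)=7 g(7,-3)=21 g(7,-1)=35 g(7,1)=35 g(7,3)=21 g(7,5)=6
t=8: g(8,-8)=1 g(8,-6)=8 g(8,-4)=28 g(8,-2)=56 g(8,0)=70 g(8,2)=56 g(8,4)=27
t=9: g(9,-9)=1 g(9,-7)=9 g(9,-5)=36 g(9,-3)=84 g(9,-1)=126 g(9,1)=126 g(9,3)=83 g(9,5)=27
t=10: g(10,-10)=1 g(10,-8)=10 g(10,-6)=45 g(10,-4)=120 g(10,-2)=210 g(10,0)=252 g(10,2)=209 g(10,4)=110
t=11: g(11,-11)=1 g(11,-9)=11 g(11,-7)=55 g(11,-5)=165 g(11,-3)=330 g(11,-1)=462 g(11,1)=461 g(11,3)=319 g(11,5)=110
t=12: g(12,-12)=1 g(12,-10)=12 g(12,-8)=66 g(12,-6)=220 g(12,-4)=495 g(12,-2)=792 g(12,0)=923 g(12,2)=780 g(12,4)=429
t=13: g(13,-13)=1 g(13,-11)=13 g(13,-9)=78 g(13,-7)=286 g(13,-5)=715 g(13,-3)=1287 g(13,-1)=1715 g(13,1)=1703 g(13,3)=1209 g(13,5)=429
Paths never hitting 6: Σ_s g(13,s) = 7436
Paths hitting 6: 2^13 - 7436 = 756
P = 756/8192 = 189/2048

Answer: 189/2048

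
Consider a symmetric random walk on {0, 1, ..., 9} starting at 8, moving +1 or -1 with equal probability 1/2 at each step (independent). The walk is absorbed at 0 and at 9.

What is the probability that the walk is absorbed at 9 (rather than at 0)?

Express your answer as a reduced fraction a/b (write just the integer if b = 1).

Answer: 8/9

Derivation:
Symmetric walk (p = 1/2): the harmonic-function argument gives P(hit 9 before 0 | start at 8) = a/N.
P = 8/9 = 8/9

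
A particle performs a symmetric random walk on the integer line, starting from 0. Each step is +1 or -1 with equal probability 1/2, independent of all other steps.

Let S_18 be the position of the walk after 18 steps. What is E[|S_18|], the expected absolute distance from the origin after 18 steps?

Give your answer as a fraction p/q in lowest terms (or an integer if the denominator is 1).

Answer: 109395/32768

Derivation:
S_18 takes values m ≡ 0 (mod 2) with |m| ≤ 18; P(S_18=m) = C(18,(18+m)/2)/2^18.
Total paths: 2^18 = 262144
Distribution: P(S=-18)=1/262144, P(S=-16)=18/262144, P(S=-14)=153/262144, P(S=-12)=816/262144, P(S=-10)=3060/262144, P(S=-8)=8568/262144, P(S=-6)=18564/262144, P(S=-4)=31824/262144, P(S=-2)=43758/262144, P(S=0)=48620/262144, P(S=2)=43758/262144, P(S=4)=31824/262144, P(S=6)=18564/262144, P(S=8)=8568/262144, P(S=10)=3060/262144, P(S=12)=816/262144, P(S=14)=153/262144, P(S=16)=18/262144, P(S=18)=1/262144
E[|S_18|] = Σ_m |m|·P(S_18=m) = 875160/262144 = 109395/32768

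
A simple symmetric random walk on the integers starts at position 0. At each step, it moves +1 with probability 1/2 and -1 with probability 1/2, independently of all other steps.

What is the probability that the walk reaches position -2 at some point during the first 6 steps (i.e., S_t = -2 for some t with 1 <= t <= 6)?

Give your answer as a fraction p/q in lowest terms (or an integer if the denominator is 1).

Answer: 29/64

Derivation:
Count via complement. Let g(t,s) = #length-t paths at position s with S_1..S_t all ≠ -2.
g(t,s) = g(t-1,s-1) + g(t-1,s+1) for s ≠ -2; g(t,-2) = 0.
t=0: g(0,0)=1
t=1: g(1,-1)=1 g(1,1)=1
t=2: g(2,0)=2 g(2,2)=1
t=3: g(3,-1)=2 g(3,1)=3 g(3,3)=1
t=4: g(4,0)=5 g(4,2)=4 g(4,4)=1
t=5: g(5,-1)=5 g(5,1)=9 g(5,3)=5 g(5,5)=1
t=6: g(6,0)=14 g(6,2)=14 g(6,4)=6 g(6,6)=1
Paths never hitting -2: Σ_s g(6,s) = 35
Paths hitting -2: 2^6 - 35 = 29
P = 29/64 = 29/64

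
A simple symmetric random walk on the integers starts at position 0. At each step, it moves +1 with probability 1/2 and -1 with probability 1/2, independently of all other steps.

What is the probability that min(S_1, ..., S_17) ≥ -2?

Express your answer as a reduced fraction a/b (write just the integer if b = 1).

Answer: 17017/32768

Derivation:
Let f(t,s) = #length-t paths at position s with S_1..S_t all ≥ -2.
f(t,s) = f(t-1,s-1) + f(t-1,s+1) for s ≥ -2; f(t,s) = 0 for s < -2.
t=0: f(0,0)=1
t=1: f(1,-1)=1 f(1,1)=1
t=2: f(2,-2)=1 f(2,0)=2 f(2,2)=1
t=3: f(3,-1)=3 f(3,1)=3 f(3,3)=1
t=4: f(4,-2)=3 f(4,0)=6 f(4,2)=4 f(4,4)=1
t=5: f(5,-1)=9 f(5,1)=10 f(5,3)=5 f(5,5)=1
t=6: f(6,-2)=9 f(6,0)=19 f(6,2)=15 f(6,4)=6 f(6,6)=1
t=7: f(7,-1)=28 f(7,1)=34 f(7,3)=21 f(7,5)=7 f(7,7)=1
t=8: f(8,-2)=28 f(8,0)=62 f(8,2)=55 f(8,4)=28 f(8,6)=8 f(8,8)=1
t=9: f(9,-1)=90 f(9,1)=117 f(9,3)=83 f(9,5)=36 f(9,7)=9 f(9,9)=1
t=10: f(10,-2)=90 f(10,0)=207 f(10,2)=200 f(10,4)=119 f(10,6)=45 f(10,8)=10 f(10,10)=1
t=11: f(11,-1)=297 f(11,1)=407 f(11,3)=319 f(11,5)=164 f(11,7)=55 f(11,9)=11 f(11,11)=1
t=12: f(12,-2)=297 f(12,0)=704 f(12,2)=726 f(12,4)=483 f(12,6)=219 f(12,8)=66 f(12,10)=12 f(12,12)=1
t=13: f(13,-1)=1001 f(13,1)=1430 f(13,3)=1209 f(13,5)=702 f(13,7)=285 f(13,9)=78 f(13,11)=13 f(13,13)=1
t=14: f(14,-2)=1001 f(14,0)=2431 f(14,2)=2639 f(14,4)=1911 f(14,6)=987 f(14,8)=363 f(14,10)=91 f(14,12)=14 f(14,14)=1
t=15: f(15,-1)=3432 f(15,1)=5070 f(15,3)=4550 f(15,5)=2898 f(15,7)=1350 f(15,9)=454 f(15,11)=105 f(15,13)=15 f(15,15)=1
t=16: f(16,-2)=3432 f(16,0)=8502 f(16,2)=9620 f(16,4)=7448 f(16,6)=4248 f(16,8)=1804 f(16,10)=559 f(16,12)=120 f(16,14)=16 f(16,16)=1
t=17: f(17,-1)=11934 f(17,1)=18122 f(17,3)=17068 f(17,5)=11696 f(17,7)=6052 f(17,9)=2363 f(17,11)=679 f(17,13)=136 f(17,15)=17 f(17,17)=1
Σ_s f(17,s) = 68068
P = 68068/131072 = 17017/32768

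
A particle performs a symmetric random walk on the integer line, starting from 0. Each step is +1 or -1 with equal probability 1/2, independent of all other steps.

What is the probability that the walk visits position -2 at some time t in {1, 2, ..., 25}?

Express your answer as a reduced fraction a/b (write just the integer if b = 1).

Answer: 2894229/4194304

Derivation:
Count via complement. Let g(t,s) = #length-t paths at position s with S_1..S_t all ≠ -2.
g(t,s) = g(t-1,s-1) + g(t-1,s+1) for s ≠ -2; g(t,-2) = 0.
t=0: g(0,0)=1
t=1: g(1,-1)=1 g(1,1)=1
t=2: g(2,0)=2 g(2,2)=1
t=3: g(3,-1)=2 g(3,1)=3 g(3,3)=1
t=4: g(4,0)=5 g(4,2)=4 g(4,4)=1
t=5: g(5,-1)=5 g(5,1)=9 g(5,3)=5 g(5,5)=1
t=6: g(6,0)=14 g(6,2)=14 g(6,4)=6 g(6,6)=1
t=7: g(7,-1)=14 g(7,1)=28 g(7,3)=20 g(7,5)=7 g(7,7)=1
t=8: g(8,0)=42 g(8,2)=48 g(8,4)=27 g(8,6)=8 g(8,8)=1
t=9: g(9,-1)=42 g(9,1)=90 g(9,3)=75 g(9,5)=35 g(9,7)=9 g(9,9)=1
t=10: g(10,0)=132 g(10,2)=165 g(10,4)=110 g(10,6)=44 g(10,8)=10 g(10,10)=1
t=11: g(11,-1)=132 g(11,1)=297 g(11,3)=275 g(11,5)=154 g(11,7)=54 g(11,9)=11 g(11,11)=1
t=12: g(12,0)=429 g(12,2)=572 g(12,4)=429 g(12,6)=208 g(12,8)=65 g(12,10)=12 g(12,12)=1
t=13: g(13,-1)=429 g(13,1)=1001 g(13,3)=1001 g(13,5)=637 g(13,7)=273 g(13,9)=77 g(13,11)=13 g(13,13)=1
t=14: g(14,0)=1430 g(14,2)=2002 g(14,4)=1638 g(14,6)=910 g(14,8)=350 g(14,10)=90 g(14,12)=14 g(14,14)=1
t=15: g(15,-1)=1430 g(15,1)=3432 g(15,3)=3640 g(15,5)=2548 g(15,7)=1260 g(15,9)=440 g(15,11)=104 g(15,13)=15 g(15,15)=1
t=16: g(16,0)=4862 g(16,2)=7072 g(16,4)=6188 g(16,6)=3808 g(16,8)=1700 g(16,10)=544 g(16,12)=119 g(16,14)=16 g(16,16)=1
t=17: g(17,-1)=4862 g(17,1)=11934 g(17,3)=13260 g(17,5)=9996 g(17,7)=5508 g(17,9)=2244 g(17,11)=663 g(17,13)=135 g(17,15)=17 g(17,17)=1
t=18: g(18,0)=16796 g(18,2)=25194 g(18,4)=23256 g(18,6)=15504 g(18,8)=7752 g(18,10)=2907 g(18,12)=798 g(18,14)=152 g(18,16)=18 g(18,18)=1
t=19: g(19,-1)=16796 g(19,1)=41990 g(19,3)=48450 g(19,5)=38760 g(19,7)=23256 g(19,9)=10659 g(19,11)=3705 g(19,13)=950 g(19,15)=170 g(19,17)=19 g(19,19)=1
t=20: g(20,0)=58786 g(20,2)=90440 g(20,4)=87210 g(20,6)=62016 g(20,8)=33915 g(20,10)=14364 g(20,12)=4655 g(20,14)=1120 g(20,16)=189 g(20,18)=20 g(20,20)=1
t=21: g(21,-1)=58786 g(21,1)=149226 g(21,3)=177650 g(21,5)=149226 g(21,7)=95931 g(21,9)=48279 g(21,11)=19019 g(21,13)=5775 g(21,15)=1309 g(21,17)=209 g(21,19)=21 g(21,21)=1
t=22: g(22,0)=208012 g(22,2)=326876 g(22,4)=326876 g(22,6)=245157 g(22,8)=144210 g(22,10)=67298 g(22,12)=24794 g(22,14)=7084 g(22,16)=1518 g(22,18)=230 g(22,20)=22 g(22,22)=1
t=23: g(23,-1)=208012 g(23,1)=534888 g(23,3)=653752 g(23,5)=572033 g(23,7)=389367 g(23,9)=211508 g(23,11)=92092 g(23,13)=31878 g(23,15)=8602 g(23,17)=1748 g(23,19)=252 g(23,21)=23 g(23,23)=1
t=24: g(24,0)=742900 g(24,2)=1188640 g(24,4)=1225785 g(24,6)=961400 g(24,8)=600875 g(24,10)=303600 g(24,12)=123970 g(24,14)=40480 g(24,16)=10350 g(24,18)=2000 g(24,20)=275 g(24,22)=24 g(24,24)=1
t=25: g(25,-1)=742900 g(25,1)=1931540 g(25,3)=2414425 g(25,5)=2187185 g(25,7)=1562275 g(25,9)=904475 g(25,11)=427570 g(25,13)=164450 g(25,15)=50830 g(25,17)=12350 g(25,19)=2275 g(25,21)=299 g(25,23)=25 g(25,25)=1
Paths never hitting -2: Σ_s g(25,s) = 10400600
Paths hitting -2: 2^25 - 10400600 = 23153832
P = 23153832/33554432 = 2894229/4194304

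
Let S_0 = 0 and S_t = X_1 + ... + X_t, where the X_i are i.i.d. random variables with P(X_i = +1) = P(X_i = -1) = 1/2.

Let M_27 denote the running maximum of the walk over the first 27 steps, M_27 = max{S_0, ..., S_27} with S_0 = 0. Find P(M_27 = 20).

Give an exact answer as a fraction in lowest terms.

Let M_27 = max(S_0,...,S_27). Use the reflection principle: for j ≥ 1, #{paths with M_27 ≥ j} = #{S_27 ≥ j} + #{S_27 ≥ j+1}.
By reflection, #{M_27 ≥ 20} = #{S_27 ≥ 20} + #{S_27 ≥ 21} = 3304 + 3304 = 6608.
#{M_27 ≥ 21} = #{S_27 ≥ 21} + #{S_27 ≥ 22} = 3304 + 379 = 3683.
#{M_27 = 20} = 6608 - 3683 = 2925.
P(M_27 = 20) = 2925/134217728 = 2925/134217728

Answer: 2925/134217728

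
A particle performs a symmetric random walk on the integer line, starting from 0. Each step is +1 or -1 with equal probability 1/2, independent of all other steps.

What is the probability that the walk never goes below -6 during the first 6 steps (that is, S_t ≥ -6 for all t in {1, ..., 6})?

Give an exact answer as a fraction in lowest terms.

Answer: 1

Derivation:
Let f(t,s) = #length-t paths at position s with S_1..S_t all ≥ -6.
f(t,s) = f(t-1,s-1) + f(t-1,s+1) for s ≥ -6; f(t,s) = 0 for s < -6.
t=0: f(0,0)=1
t=1: f(1,-1)=1 f(1,1)=1
t=2: f(2,-2)=1 f(2,0)=2 f(2,2)=1
t=3: f(3,-3)=1 f(3,-1)=3 f(3,1)=3 f(3,3)=1
t=4: f(4,-4)=1 f(4,-2)=4 f(4,0)=6 f(4,2)=4 f(4,4)=1
t=5: f(5,-5)=1 f(5,-3)=5 f(5,-1)=10 f(5,1)=10 f(5,3)=5 f(5,5)=1
t=6: f(6,-6)=1 f(6,-4)=6 f(6,-2)=15 f(6,0)=20 f(6,2)=15 f(6,4)=6 f(6,6)=1
Σ_s f(6,s) = 64
P = 64/64 = 1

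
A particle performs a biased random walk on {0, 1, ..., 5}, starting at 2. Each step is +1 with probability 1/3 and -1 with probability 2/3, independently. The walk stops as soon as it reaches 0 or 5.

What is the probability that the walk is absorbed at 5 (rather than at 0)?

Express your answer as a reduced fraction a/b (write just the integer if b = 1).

Biased walk: p = 1/3, q = 2/3, r = q/p = 2
Gambler's ruin: P(hit 5 before 0 | start at 2) = (1 - r^a)/(1 - r^N)
r^2 = 4; r^5 = 32
P = (1 - 4) / (1 - 32) = -3 / -31 = 3/31

Answer: 3/31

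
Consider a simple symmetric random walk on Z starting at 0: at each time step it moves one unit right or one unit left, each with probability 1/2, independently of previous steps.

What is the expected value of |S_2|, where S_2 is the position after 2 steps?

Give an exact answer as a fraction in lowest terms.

S_2 takes values m ≡ 0 (mod 2) with |m| ≤ 2; P(S_2=m) = C(2,(2+m)/2)/2^2.
Total paths: 2^2 = 4
Distribution: P(S=-2)=1/4, P(S=0)=2/4, P(S=2)=1/4
E[|S_2|] = Σ_m |m|·P(S_2=m) = 4/4 = 1

Answer: 1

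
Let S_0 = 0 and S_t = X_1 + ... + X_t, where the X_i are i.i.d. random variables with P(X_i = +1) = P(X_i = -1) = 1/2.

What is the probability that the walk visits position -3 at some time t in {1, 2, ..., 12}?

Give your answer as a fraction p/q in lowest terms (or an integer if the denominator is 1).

Count via complement. Let g(t,s) = #length-t paths at position s with S_1..S_t all ≠ -3.
g(t,s) = g(t-1,s-1) + g(t-1,s+1) for s ≠ -3; g(t,-3) = 0.
t=0: g(0,0)=1
t=1: g(1,-1)=1 g(1,1)=1
t=2: g(2,-2)=1 g(2,0)=2 g(2,2)=1
t=3: g(3,-1)=3 g(3,1)=3 g(3,3)=1
t=4: g(4,-2)=3 g(4,0)=6 g(4,2)=4 g(4,4)=1
t=5: g(5,-1)=9 g(5,1)=10 g(5,3)=5 g(5,5)=1
t=6: g(6,-2)=9 g(6,0)=19 g(6,2)=15 g(6,4)=6 g(6,6)=1
t=7: g(7,-1)=28 g(7,1)=34 g(7,3)=21 g(7,5)=7 g(7,7)=1
t=8: g(8,-2)=28 g(8,0)=62 g(8,2)=55 g(8,4)=28 g(8,6)=8 g(8,8)=1
t=9: g(9,-1)=90 g(9,1)=117 g(9,3)=83 g(9,5)=36 g(9,7)=9 g(9,9)=1
t=10: g(10,-2)=90 g(10,0)=207 g(10,2)=200 g(10,4)=119 g(10,6)=45 g(10,8)=10 g(10,10)=1
t=11: g(11,-1)=297 g(11,1)=407 g(11,3)=319 g(11,5)=164 g(11,7)=55 g(11,9)=11 g(11,11)=1
t=12: g(12,-2)=297 g(12,0)=704 g(12,2)=726 g(12,4)=483 g(12,6)=219 g(12,8)=66 g(12,10)=12 g(12,12)=1
Paths never hitting -3: Σ_s g(12,s) = 2508
Paths hitting -3: 2^12 - 2508 = 1588
P = 1588/4096 = 397/1024

Answer: 397/1024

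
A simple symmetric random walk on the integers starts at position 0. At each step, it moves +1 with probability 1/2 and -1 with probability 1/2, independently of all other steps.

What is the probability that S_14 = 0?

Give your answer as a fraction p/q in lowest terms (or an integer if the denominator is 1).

To return to 0 after 14 steps: need exactly 7 steps of +1 and 7 of -1.
Favorable paths: C(14,7) = 3432
Total paths: 2^14 = 16384
P = 3432/16384 = 429/2048

Answer: 429/2048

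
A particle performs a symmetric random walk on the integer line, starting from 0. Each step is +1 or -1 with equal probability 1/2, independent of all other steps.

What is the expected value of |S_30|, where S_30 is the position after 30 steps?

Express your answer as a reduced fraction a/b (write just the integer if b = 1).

S_30 takes values m ≡ 0 (mod 2) with |m| ≤ 30; P(S_30=m) = C(30,(30+m)/2)/2^30.
Total paths: 2^30 = 1073741824
Distribution: P(S=-30)=1/1073741824, P(S=-28)=30/1073741824, P(S=-26)=435/1073741824, P(S=-24)=4060/1073741824, P(S=-22)=27405/1073741824, P(S=-20)=142506/1073741824, P(S=-18)=593775/1073741824, P(S=-16)=2035800/1073741824, P(S=-14)=5852925/1073741824, P(S=-12)=14307150/1073741824, P(S=-10)=30045015/1073741824, P(S=-8)=54627300/1073741824, P(S=-6)=86493225/1073741824, P(S=-4)=119759850/1073741824, P(S=-2)=145422675/1073741824, P(S=0)=155117520/1073741824, P(S=2)=145422675/1073741824, P(S=4)=119759850/1073741824, P(S=6)=86493225/1073741824, P(S=8)=54627300/1073741824, P(S=10)=30045015/1073741824, P(S=12)=14307150/1073741824, P(S=14)=5852925/1073741824, P(S=16)=2035800/1073741824, P(S=18)=593775/1073741824, P(S=20)=142506/1073741824, P(S=22)=27405/1073741824, P(S=24)=4060/1073741824, P(S=26)=435/1073741824, P(S=28)=30/1073741824, P(S=30)=1/1073741824
E[|S_30|] = Σ_m |m|·P(S_30=m) = 4653525600/1073741824 = 145422675/33554432

Answer: 145422675/33554432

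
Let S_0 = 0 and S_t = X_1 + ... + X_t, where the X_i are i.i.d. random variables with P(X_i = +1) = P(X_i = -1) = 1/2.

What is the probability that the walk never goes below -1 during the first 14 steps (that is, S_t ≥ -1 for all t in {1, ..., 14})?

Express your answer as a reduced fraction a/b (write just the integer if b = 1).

Let f(t,s) = #length-t paths at position s with S_1..S_t all ≥ -1.
f(t,s) = f(t-1,s-1) + f(t-1,s+1) for s ≥ -1; f(t,s) = 0 for s < -1.
t=0: f(0,0)=1
t=1: f(1,-1)=1 f(1,1)=1
t=2: f(2,0)=2 f(2,2)=1
t=3: f(3,-1)=2 f(3,1)=3 f(3,3)=1
t=4: f(4,0)=5 f(4,2)=4 f(4,4)=1
t=5: f(5,-1)=5 f(5,1)=9 f(5,3)=5 f(5,5)=1
t=6: f(6,0)=14 f(6,2)=14 f(6,4)=6 f(6,6)=1
t=7: f(7,-1)=14 f(7,1)=28 f(7,3)=20 f(7,5)=7 f(7,7)=1
t=8: f(8,0)=42 f(8,2)=48 f(8,4)=27 f(8,6)=8 f(8,8)=1
t=9: f(9,-1)=42 f(9,1)=90 f(9,3)=75 f(9,5)=35 f(9,7)=9 f(9,9)=1
t=10: f(10,0)=132 f(10,2)=165 f(10,4)=110 f(10,6)=44 f(10,8)=10 f(10,10)=1
t=11: f(11,-1)=132 f(11,1)=297 f(11,3)=275 f(11,5)=154 f(11,7)=54 f(11,9)=11 f(11,11)=1
t=12: f(12,0)=429 f(12,2)=572 f(12,4)=429 f(12,6)=208 f(12,8)=65 f(12,10)=12 f(12,12)=1
t=13: f(13,-1)=429 f(13,1)=1001 f(13,3)=1001 f(13,5)=637 f(13,7)=273 f(13,9)=77 f(13,11)=13 f(13,13)=1
t=14: f(14,0)=1430 f(14,2)=2002 f(14,4)=1638 f(14,6)=910 f(14,8)=350 f(14,10)=90 f(14,12)=14 f(14,14)=1
Σ_s f(14,s) = 6435
P = 6435/16384 = 6435/16384

Answer: 6435/16384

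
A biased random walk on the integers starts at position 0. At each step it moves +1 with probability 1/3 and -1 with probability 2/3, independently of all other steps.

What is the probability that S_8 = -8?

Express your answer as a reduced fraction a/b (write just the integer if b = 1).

Answer: 256/6561

Derivation:
To reach position -8 after 8 steps: need 0 steps of +1 and 8 steps of -1.
Number of such sequences: C(8,0) = 1
Each has probability (1/3)^0 · (2/3)^8 = 256/6561
P = 1 · 256/6561 = 256/6561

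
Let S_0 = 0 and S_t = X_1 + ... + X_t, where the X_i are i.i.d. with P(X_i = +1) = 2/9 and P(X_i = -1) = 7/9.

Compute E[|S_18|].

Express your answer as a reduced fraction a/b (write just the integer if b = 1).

Answer: 166948651053144410/16677181699666569

Derivation:
S_18 takes values m ≡ 0 (mod 2) with |m| ≤ 18; P(S_18=m) = C(18,(18+m)/2) · (2/9)^((18+m)/2) · (7/9)^((18-m)/2).
Distribution: P(S=-18)=1628413597910449/150094635296999121, P(S=-16)=930522055948828/16677181699666569, P(S=-14)=2259839278732868/16677181699666569, P(S=-12)=10330693845635968/50031545098999707, P(S=-10)=3689533516298560/16677181699666569, P(S=-8)=2951626813038848/16677181699666569, P(S=-6)=5481592652786432/50031545098999707, P(S=-4)=894953902495744/16677181699666569, P(S=-2)=351589033123328/16677181699666569, P(S=0)=1004540094638080/150094635296999121, P(S=2)=28701145561088/16677181699666569, P(S=4)=5963874402304/16677181699666569, P(S=6)=2981937201152/50031545098999707, P(S=8)=131074162688/16677181699666569, P(S=10)=13374914560/16677181699666569, P(S=12)=3057123328/50031545098999707, P(S=14)=54591488/16677181699666569, P(S=16)=1835008/16677181699666569, P(S=18)=262144/150094635296999121
E[|S_18|] = Σ_m |m|·P(S_18=m) = 166948651053144410/16677181699666569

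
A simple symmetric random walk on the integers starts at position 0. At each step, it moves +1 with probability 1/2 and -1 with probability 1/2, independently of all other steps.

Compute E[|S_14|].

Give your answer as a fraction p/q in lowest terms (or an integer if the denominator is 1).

Answer: 3003/1024

Derivation:
S_14 takes values m ≡ 0 (mod 2) with |m| ≤ 14; P(S_14=m) = C(14,(14+m)/2)/2^14.
Total paths: 2^14 = 16384
Distribution: P(S=-14)=1/16384, P(S=-12)=14/16384, P(S=-10)=91/16384, P(S=-8)=364/16384, P(S=-6)=1001/16384, P(S=-4)=2002/16384, P(S=-2)=3003/16384, P(S=0)=3432/16384, P(S=2)=3003/16384, P(S=4)=2002/16384, P(S=6)=1001/16384, P(S=8)=364/16384, P(S=10)=91/16384, P(S=12)=14/16384, P(S=14)=1/16384
E[|S_14|] = Σ_m |m|·P(S_14=m) = 48048/16384 = 3003/1024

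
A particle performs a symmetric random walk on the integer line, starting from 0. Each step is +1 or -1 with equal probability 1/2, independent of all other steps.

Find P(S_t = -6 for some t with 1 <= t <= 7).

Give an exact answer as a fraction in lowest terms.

Answer: 1/64

Derivation:
Count via complement. Let g(t,s) = #length-t paths at position s with S_1..S_t all ≠ -6.
g(t,s) = g(t-1,s-1) + g(t-1,s+1) for s ≠ -6; g(t,-6) = 0.
t=0: g(0,0)=1
t=1: g(1,-1)=1 g(1,1)=1
t=2: g(2,-2)=1 g(2,0)=2 g(2,2)=1
t=3: g(3,-3)=1 g(3,-1)=3 g(3,1)=3 g(3,3)=1
t=4: g(4,-4)=1 g(4,-2)=4 g(4,0)=6 g(4,2)=4 g(4,4)=1
t=5: g(5,-5)=1 g(5,-3)=5 g(5,-1)=10 g(5,1)=10 g(5,3)=5 g(5,5)=1
t=6: g(6,-4)=6 g(6,-2)=15 g(6,0)=20 g(6,2)=15 g(6,4)=6 g(6,6)=1
t=7: g(7,-5)=6 g(7,-3)=21 g(7,-1)=35 g(7,1)=35 g(7,3)=21 g(7,5)=7 g(7,7)=1
Paths never hitting -6: Σ_s g(7,s) = 126
Paths hitting -6: 2^7 - 126 = 2
P = 2/128 = 1/64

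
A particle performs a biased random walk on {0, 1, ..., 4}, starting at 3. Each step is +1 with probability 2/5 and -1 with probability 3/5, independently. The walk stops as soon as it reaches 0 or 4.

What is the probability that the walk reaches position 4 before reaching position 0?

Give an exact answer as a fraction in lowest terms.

Biased walk: p = 2/5, q = 3/5, r = q/p = 3/2
Gambler's ruin: P(hit 4 before 0 | start at 3) = (1 - r^a)/(1 - r^N)
r^3 = 27/8; r^4 = 81/16
P = (1 - 27/8) / (1 - 81/16) = -19/8 / -65/16 = 38/65

Answer: 38/65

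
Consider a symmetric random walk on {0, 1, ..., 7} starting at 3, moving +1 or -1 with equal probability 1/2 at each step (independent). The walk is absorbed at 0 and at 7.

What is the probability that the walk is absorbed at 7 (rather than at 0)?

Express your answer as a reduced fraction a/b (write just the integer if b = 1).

Symmetric walk (p = 1/2): the harmonic-function argument gives P(hit 7 before 0 | start at 3) = a/N.
P = 3/7 = 3/7

Answer: 3/7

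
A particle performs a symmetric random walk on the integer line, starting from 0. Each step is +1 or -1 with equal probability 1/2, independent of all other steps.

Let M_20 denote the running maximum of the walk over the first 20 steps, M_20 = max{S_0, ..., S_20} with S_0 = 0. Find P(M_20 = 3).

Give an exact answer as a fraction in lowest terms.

Let M_20 = max(S_0,...,S_20). Use the reflection principle: for j ≥ 1, #{paths with M_20 ≥ j} = #{S_20 ≥ j} + #{S_20 ≥ j+1}.
By reflection, #{M_20 ≥ 3} = #{S_20 ≥ 3} + #{S_20 ≥ 4} = 263950 + 263950 = 527900.
#{M_20 ≥ 4} = #{S_20 ≥ 4} + #{S_20 ≥ 5} = 263950 + 137980 = 401930.
#{M_20 = 3} = 527900 - 401930 = 125970.
P(M_20 = 3) = 125970/1048576 = 62985/524288

Answer: 62985/524288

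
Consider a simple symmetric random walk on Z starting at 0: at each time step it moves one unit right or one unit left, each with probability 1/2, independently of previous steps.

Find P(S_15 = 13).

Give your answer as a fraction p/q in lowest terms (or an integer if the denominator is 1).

To reach position 13 after 15 steps: need 14 steps of +1 and 1 of -1.
Favorable paths: C(15,14) = 15
Total paths: 2^15 = 32768
P = 15/32768 = 15/32768

Answer: 15/32768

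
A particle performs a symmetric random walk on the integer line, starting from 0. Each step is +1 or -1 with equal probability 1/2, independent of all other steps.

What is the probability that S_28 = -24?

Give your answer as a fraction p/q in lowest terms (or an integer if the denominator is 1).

To reach position -24 after 28 steps: need 2 steps of +1 and 26 of -1.
Favorable paths: C(28,2) = 378
Total paths: 2^28 = 268435456
P = 378/268435456 = 189/134217728

Answer: 189/134217728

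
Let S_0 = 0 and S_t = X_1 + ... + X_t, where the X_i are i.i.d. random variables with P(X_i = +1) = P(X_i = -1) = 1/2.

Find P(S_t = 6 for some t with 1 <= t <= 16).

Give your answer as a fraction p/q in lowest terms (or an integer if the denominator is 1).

Answer: 4701/32768

Derivation:
Count via complement. Let g(t,s) = #length-t paths at position s with S_1..S_t all ≠ 6.
g(t,s) = g(t-1,s-1) + g(t-1,s+1) for s ≠ 6; g(t,6) = 0.
t=0: g(0,0)=1
t=1: g(1,-1)=1 g(1,1)=1
t=2: g(2,-2)=1 g(2,0)=2 g(2,2)=1
t=3: g(3,-3)=1 g(3,-1)=3 g(3,1)=3 g(3,3)=1
t=4: g(4,-4)=1 g(4,-2)=4 g(4,0)=6 g(4,2)=4 g(4,4)=1
t=5: g(5,-5)=1 g(5,-3)=5 g(5,-1)=10 g(5,1)=10 g(5,3)=5 g(5,5)=1
t=6: g(6,-6)=1 g(6,-4)=6 g(6,-2)=15 g(6,0)=20 g(6,2)=15 g(6,4)=6
t=7: g(7,-7)=1 g(7,-5)=7 g(7,-3)=21 g(7,-1)=35 g(7,1)=35 g(7,3)=21 g(7,5)=6
t=8: g(8,-8)=1 g(8,-6)=8 g(8,-4)=28 g(8,-2)=56 g(8,0)=70 g(8,2)=56 g(8,4)=27
t=9: g(9,-9)=1 g(9,-7)=9 g(9,-5)=36 g(9,-3)=84 g(9,-1)=126 g(9,1)=126 g(9,3)=83 g(9,5)=27
t=10: g(10,-10)=1 g(10,-8)=10 g(10,-6)=45 g(10,-4)=120 g(10,-2)=210 g(10,0)=252 g(10,2)=209 g(10,4)=110
t=11: g(11,-11)=1 g(11,-9)=11 g(11,-7)=55 g(11,-5)=165 g(11,-3)=330 g(11,-1)=462 g(11,1)=461 g(11,3)=319 g(11,5)=110
t=12: g(12,-12)=1 g(12,-10)=12 g(12,-8)=66 g(12,-6)=220 g(12,-4)=495 g(12,-2)=792 g(12,0)=923 g(12,2)=780 g(12,4)=429
t=13: g(13,-13)=1 g(13,-11)=13 g(13,-9)=78 g(13,-7)=286 g(13,-5)=715 g(13,-3)=1287 g(13,-1)=1715 g(13,1)=1703 g(13,3)=1209 g(13,5)=429
t=14: g(14,-14)=1 g(14,-12)=14 g(14,-10)=91 g(14,-8)=364 g(14,-6)=1001 g(14,-4)=2002 g(14,-2)=3002 g(14,0)=3418 g(14,2)=2912 g(14,4)=1638
t=15: g(15,-15)=1 g(15,-13)=15 g(15,-11)=105 g(15,-9)=455 g(15,-7)=1365 g(15,-5)=3003 g(15,-3)=5004 g(15,-1)=6420 g(15,1)=6330 g(15,3)=4550 g(15,5)=1638
t=16: g(16,-16)=1 g(16,-14)=16 g(16,-12)=120 g(16,-10)=560 g(16,-8)=1820 g(16,-6)=4368 g(16,-4)=8007 g(16,-2)=11424 g(16,0)=12750 g(16,2)=10880 g(16,4)=6188
Paths never hitting 6: Σ_s g(16,s) = 56134
Paths hitting 6: 2^16 - 56134 = 9402
P = 9402/65536 = 4701/32768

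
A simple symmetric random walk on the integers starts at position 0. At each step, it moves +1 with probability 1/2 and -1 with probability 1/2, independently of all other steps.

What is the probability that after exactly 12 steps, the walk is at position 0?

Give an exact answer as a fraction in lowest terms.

To return to 0 after 12 steps: need exactly 6 steps of +1 and 6 of -1.
Favorable paths: C(12,6) = 924
Total paths: 2^12 = 4096
P = 924/4096 = 231/1024

Answer: 231/1024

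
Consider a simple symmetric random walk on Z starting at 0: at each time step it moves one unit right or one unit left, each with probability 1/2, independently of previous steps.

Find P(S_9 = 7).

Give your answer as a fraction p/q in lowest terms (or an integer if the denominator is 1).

To reach position 7 after 9 steps: need 8 steps of +1 and 1 of -1.
Favorable paths: C(9,8) = 9
Total paths: 2^9 = 512
P = 9/512 = 9/512

Answer: 9/512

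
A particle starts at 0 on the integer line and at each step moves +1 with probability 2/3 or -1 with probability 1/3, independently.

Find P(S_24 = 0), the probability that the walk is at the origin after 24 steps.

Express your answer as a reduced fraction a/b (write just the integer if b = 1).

Answer: 11076222976/282429536481

Derivation:
To be at 0 after 24 steps: need exactly 12 steps of +1 and 12 of -1.
Number of such sequences: C(24,12) = 2704156
Each has probability (2/3)^12 · (1/3)^12 = 4096/282429536481
P = 2704156 · 4096/282429536481 = 11076222976/282429536481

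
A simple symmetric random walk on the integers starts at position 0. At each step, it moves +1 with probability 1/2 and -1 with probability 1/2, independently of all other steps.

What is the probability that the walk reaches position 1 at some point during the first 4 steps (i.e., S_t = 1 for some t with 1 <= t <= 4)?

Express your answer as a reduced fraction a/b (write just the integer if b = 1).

Count via complement. Let g(t,s) = #length-t paths at position s with S_1..S_t all ≠ 1.
g(t,s) = g(t-1,s-1) + g(t-1,s+1) for s ≠ 1; g(t,1) = 0.
t=0: g(0,0)=1
t=1: g(1,-1)=1
t=2: g(2,-2)=1 g(2,0)=1
t=3: g(3,-3)=1 g(3,-1)=2
t=4: g(4,-4)=1 g(4,-2)=3 g(4,0)=2
Paths never hitting 1: Σ_s g(4,s) = 6
Paths hitting 1: 2^4 - 6 = 10
P = 10/16 = 5/8

Answer: 5/8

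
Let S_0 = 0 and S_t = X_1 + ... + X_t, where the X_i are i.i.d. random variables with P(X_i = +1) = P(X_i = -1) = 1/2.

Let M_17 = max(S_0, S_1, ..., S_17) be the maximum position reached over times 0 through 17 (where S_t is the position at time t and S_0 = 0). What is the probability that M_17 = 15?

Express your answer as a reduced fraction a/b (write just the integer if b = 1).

Let M_17 = max(S_0,...,S_17). Use the reflection principle: for j ≥ 1, #{paths with M_17 ≥ j} = #{S_17 ≥ j} + #{S_17 ≥ j+1}.
By reflection, #{M_17 ≥ 15} = #{S_17 ≥ 15} + #{S_17 ≥ 16} = 18 + 1 = 19.
#{M_17 ≥ 16} = #{S_17 ≥ 16} + #{S_17 ≥ 17} = 1 + 1 = 2.
#{M_17 = 15} = 19 - 2 = 17.
P(M_17 = 15) = 17/131072 = 17/131072

Answer: 17/131072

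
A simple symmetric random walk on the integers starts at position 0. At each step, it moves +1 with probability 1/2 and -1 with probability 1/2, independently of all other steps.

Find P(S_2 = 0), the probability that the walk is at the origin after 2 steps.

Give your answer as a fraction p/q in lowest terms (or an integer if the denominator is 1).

To return to 0 after 2 steps: need exactly 1 step of +1 and 1 of -1.
Favorable paths: C(2,1) = 2
Total paths: 2^2 = 4
P = 2/4 = 1/2

Answer: 1/2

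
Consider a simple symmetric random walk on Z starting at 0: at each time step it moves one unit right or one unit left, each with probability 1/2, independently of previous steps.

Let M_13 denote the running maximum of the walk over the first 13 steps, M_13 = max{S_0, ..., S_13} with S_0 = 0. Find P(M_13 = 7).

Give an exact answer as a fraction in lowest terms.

Answer: 143/4096

Derivation:
Let M_13 = max(S_0,...,S_13). Use the reflection principle: for j ≥ 1, #{paths with M_13 ≥ j} = #{S_13 ≥ j} + #{S_13 ≥ j+1}.
By reflection, #{M_13 ≥ 7} = #{S_13 ≥ 7} + #{S_13 ≥ 8} = 378 + 92 = 470.
#{M_13 ≥ 8} = #{S_13 ≥ 8} + #{S_13 ≥ 9} = 92 + 92 = 184.
#{M_13 = 7} = 470 - 184 = 286.
P(M_13 = 7) = 286/8192 = 143/4096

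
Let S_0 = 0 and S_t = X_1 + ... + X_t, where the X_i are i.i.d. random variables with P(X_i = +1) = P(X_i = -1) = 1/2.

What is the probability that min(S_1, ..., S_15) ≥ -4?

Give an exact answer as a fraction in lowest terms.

Let f(t,s) = #length-t paths at position s with S_1..S_t all ≥ -4.
f(t,s) = f(t-1,s-1) + f(t-1,s+1) for s ≥ -4; f(t,s) = 0 for s < -4.
t=0: f(0,0)=1
t=1: f(1,-1)=1 f(1,1)=1
t=2: f(2,-2)=1 f(2,0)=2 f(2,2)=1
t=3: f(3,-3)=1 f(3,-1)=3 f(3,1)=3 f(3,3)=1
t=4: f(4,-4)=1 f(4,-2)=4 f(4,0)=6 f(4,2)=4 f(4,4)=1
t=5: f(5,-3)=5 f(5,-1)=10 f(5,1)=10 f(5,3)=5 f(5,5)=1
t=6: f(6,-4)=5 f(6,-2)=15 f(6,0)=20 f(6,2)=15 f(6,4)=6 f(6,6)=1
t=7: f(7,-3)=20 f(7,-1)=35 f(7,1)=35 f(7,3)=21 f(7,5)=7 f(7,7)=1
t=8: f(8,-4)=20 f(8,-2)=55 f(8,0)=70 f(8,2)=56 f(8,4)=28 f(8,6)=8 f(8,8)=1
t=9: f(9,-3)=75 f(9,-1)=125 f(9,1)=126 f(9,3)=84 f(9,5)=36 f(9,7)=9 f(9,9)=1
t=10: f(10,-4)=75 f(10,-2)=200 f(10,0)=251 f(10,2)=210 f(10,4)=120 f(10,6)=45 f(10,8)=10 f(10,10)=1
t=11: f(11,-3)=275 f(11,-1)=451 f(11,1)=461 f(11,3)=330 f(11,5)=165 f(11,7)=55 f(11,9)=11 f(11,11)=1
t=12: f(12,-4)=275 f(12,-2)=726 f(12,0)=912 f(12,2)=791 f(12,4)=495 f(12,6)=220 f(12,8)=66 f(12,10)=12 f(12,12)=1
t=13: f(13,-3)=1001 f(13,-1)=1638 f(13,1)=1703 f(13,3)=1286 f(13,5)=715 f(13,7)=286 f(13,9)=78 f(13,11)=13 f(13,13)=1
t=14: f(14,-4)=1001 f(14,-2)=2639 f(14,0)=3341 f(14,2)=2989 f(14,4)=2001 f(14,6)=1001 f(14,8)=364 f(14,10)=91 f(14,12)=14 f(14,14)=1
t=15: f(15,-3)=3640 f(15,-1)=5980 f(15,1)=6330 f(15,3)=4990 f(15,5)=3002 f(15,7)=1365 f(15,9)=455 f(15,11)=105 f(15,13)=15 f(15,15)=1
Σ_s f(15,s) = 25883
P = 25883/32768 = 25883/32768

Answer: 25883/32768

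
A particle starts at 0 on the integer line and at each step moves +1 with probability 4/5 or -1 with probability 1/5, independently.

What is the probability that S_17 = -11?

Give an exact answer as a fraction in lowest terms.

To reach position -11 after 17 steps: need 3 steps of +1 and 14 steps of -1.
Number of such sequences: C(17,3) = 680
Each has probability (4/5)^3 · (1/5)^14 = 64/762939453125
P = 680 · 64/762939453125 = 8704/152587890625

Answer: 8704/152587890625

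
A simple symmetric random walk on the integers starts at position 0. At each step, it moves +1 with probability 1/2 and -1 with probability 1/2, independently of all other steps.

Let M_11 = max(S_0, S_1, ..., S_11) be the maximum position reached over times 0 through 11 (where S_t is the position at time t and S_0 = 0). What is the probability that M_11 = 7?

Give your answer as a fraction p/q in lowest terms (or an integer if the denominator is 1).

Let M_11 = max(S_0,...,S_11). Use the reflection principle: for j ≥ 1, #{paths with M_11 ≥ j} = #{S_11 ≥ j} + #{S_11 ≥ j+1}.
By reflection, #{M_11 ≥ 7} = #{S_11 ≥ 7} + #{S_11 ≥ 8} = 67 + 12 = 79.
#{M_11 ≥ 8} = #{S_11 ≥ 8} + #{S_11 ≥ 9} = 12 + 12 = 24.
#{M_11 = 7} = 79 - 24 = 55.
P(M_11 = 7) = 55/2048 = 55/2048

Answer: 55/2048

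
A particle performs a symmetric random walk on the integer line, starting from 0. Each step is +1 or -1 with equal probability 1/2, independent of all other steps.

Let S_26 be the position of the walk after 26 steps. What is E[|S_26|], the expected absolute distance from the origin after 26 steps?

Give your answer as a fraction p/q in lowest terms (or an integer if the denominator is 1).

S_26 takes values m ≡ 0 (mod 2) with |m| ≤ 26; P(S_26=m) = C(26,(26+m)/2)/2^26.
Total paths: 2^26 = 67108864
Distribution: P(S=-26)=1/67108864, P(S=-24)=26/67108864, P(S=-22)=325/67108864, P(S=-20)=2600/67108864, P(S=-18)=14950/67108864, P(S=-16)=65780/67108864, P(S=-14)=230230/67108864, P(S=-12)=657800/67108864, P(S=-10)=1562275/67108864, P(S=-8)=3124550/67108864, P(S=-6)=5311735/67108864, P(S=-4)=7726160/67108864, P(S=-2)=9657700/67108864, P(S=0)=10400600/67108864, P(S=2)=9657700/67108864, P(S=4)=7726160/67108864, P(S=6)=5311735/67108864, P(S=8)=3124550/67108864, P(S=10)=1562275/67108864, P(S=12)=657800/67108864, P(S=14)=230230/67108864, P(S=16)=65780/67108864, P(S=18)=14950/67108864, P(S=20)=2600/67108864, P(S=22)=325/67108864, P(S=24)=26/67108864, P(S=26)=1/67108864
E[|S_26|] = Σ_m |m|·P(S_26=m) = 270415600/67108864 = 16900975/4194304

Answer: 16900975/4194304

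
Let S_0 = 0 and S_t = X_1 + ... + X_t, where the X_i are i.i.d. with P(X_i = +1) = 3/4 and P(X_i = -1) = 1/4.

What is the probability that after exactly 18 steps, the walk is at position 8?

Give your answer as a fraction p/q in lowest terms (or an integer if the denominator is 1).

Answer: 1707519933/8589934592

Derivation:
To reach position 8 after 18 steps: need 13 steps of +1 and 5 steps of -1.
Number of such sequences: C(18,13) = 8568
Each has probability (3/4)^13 · (1/4)^5 = 1594323/68719476736
P = 8568 · 1594323/68719476736 = 1707519933/8589934592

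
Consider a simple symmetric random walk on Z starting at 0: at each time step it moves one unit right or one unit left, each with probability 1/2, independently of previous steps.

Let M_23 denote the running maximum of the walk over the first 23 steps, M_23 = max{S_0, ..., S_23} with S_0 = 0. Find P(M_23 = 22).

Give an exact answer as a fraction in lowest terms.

Let M_23 = max(S_0,...,S_23). Use the reflection principle: for j ≥ 1, #{paths with M_23 ≥ j} = #{S_23 ≥ j} + #{S_23 ≥ j+1}.
By reflection, #{M_23 ≥ 22} = #{S_23 ≥ 22} + #{S_23 ≥ 23} = 1 + 1 = 2.
#{M_23 ≥ 23} = #{S_23 ≥ 23} + #{S_23 ≥ 24} = 1 + 0 = 1.
#{M_23 = 22} = 2 - 1 = 1.
P(M_23 = 22) = 1/8388608 = 1/8388608

Answer: 1/8388608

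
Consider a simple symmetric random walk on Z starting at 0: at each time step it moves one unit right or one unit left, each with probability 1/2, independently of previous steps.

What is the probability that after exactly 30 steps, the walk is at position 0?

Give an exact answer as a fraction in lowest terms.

Answer: 9694845/67108864

Derivation:
To return to 0 after 30 steps: need exactly 15 steps of +1 and 15 of -1.
Favorable paths: C(30,15) = 155117520
Total paths: 2^30 = 1073741824
P = 155117520/1073741824 = 9694845/67108864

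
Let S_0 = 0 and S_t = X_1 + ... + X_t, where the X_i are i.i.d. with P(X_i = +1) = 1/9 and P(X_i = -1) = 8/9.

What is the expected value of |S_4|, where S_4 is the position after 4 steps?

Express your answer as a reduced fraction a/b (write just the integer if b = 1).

S_4 takes values m ≡ 0 (mod 2) with |m| ≤ 4; P(S_4=m) = C(4,(4+m)/2) · (1/9)^((4+m)/2) · (8/9)^((4-m)/2).
Distribution: P(S=-4)=4096/6561, P(S=-2)=2048/6561, P(S=0)=128/2187, P(S=2)=32/6561, P(S=4)=1/6561
E[|S_4|] = Σ_m |m|·P(S_4=m) = 20548/6561

Answer: 20548/6561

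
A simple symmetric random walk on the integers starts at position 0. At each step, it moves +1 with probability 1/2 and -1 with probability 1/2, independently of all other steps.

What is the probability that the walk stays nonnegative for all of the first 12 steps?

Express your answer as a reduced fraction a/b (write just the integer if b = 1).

Let f(t,s) = #length-t paths at position s with S_1..S_t all ≥ 0.
f(t,s) = f(t-1,s-1) + f(t-1,s+1) for s ≥ 0; f(t,s) = 0 for s < 0.
t=0: f(0,0)=1
t=1: f(1,1)=1
t=2: f(2,0)=1 f(2,2)=1
t=3: f(3,1)=2 f(3,3)=1
t=4: f(4,0)=2 f(4,2)=3 f(4,4)=1
t=5: f(5,1)=5 f(5,3)=4 f(5,5)=1
t=6: f(6,0)=5 f(6,2)=9 f(6,4)=5 f(6,6)=1
t=7: f(7,1)=14 f(7,3)=14 f(7,5)=6 f(7,7)=1
t=8: f(8,0)=14 f(8,2)=28 f(8,4)=20 f(8,6)=7 f(8,8)=1
t=9: f(9,1)=42 f(9,3)=48 f(9,5)=27 f(9,7)=8 f(9,9)=1
t=10: f(10,0)=42 f(10,2)=90 f(10,4)=75 f(10,6)=35 f(10,8)=9 f(10,10)=1
t=11: f(11,1)=132 f(11,3)=165 f(11,5)=110 f(11,7)=44 f(11,9)=10 f(11,11)=1
t=12: f(12,0)=132 f(12,2)=297 f(12,4)=275 f(12,6)=154 f(12,8)=54 f(12,10)=11 f(12,12)=1
Σ_s f(12,s) = 924
P = 924/4096 = 231/1024

Answer: 231/1024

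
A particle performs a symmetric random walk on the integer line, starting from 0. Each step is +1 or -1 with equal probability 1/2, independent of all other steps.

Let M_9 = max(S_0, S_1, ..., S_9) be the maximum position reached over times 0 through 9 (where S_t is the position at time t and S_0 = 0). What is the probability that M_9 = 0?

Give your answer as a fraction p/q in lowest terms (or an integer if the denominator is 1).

Answer: 63/256

Derivation:
Let M_9 = max(S_0,...,S_9). Use the reflection principle: for j ≥ 1, #{paths with M_9 ≥ j} = #{S_9 ≥ j} + #{S_9 ≥ j+1}.
P(M_9 ≥ 0) = 1 since S_0 = 0, so #{M_9 ≥ 0} = 512.
#{M_9 ≥ 1} = #{S_9 ≥ 1} + #{S_9 ≥ 2} = 256 + 130 = 386.
#{M_9 = 0} = 512 - 386 = 126.
P(M_9 = 0) = 126/512 = 63/256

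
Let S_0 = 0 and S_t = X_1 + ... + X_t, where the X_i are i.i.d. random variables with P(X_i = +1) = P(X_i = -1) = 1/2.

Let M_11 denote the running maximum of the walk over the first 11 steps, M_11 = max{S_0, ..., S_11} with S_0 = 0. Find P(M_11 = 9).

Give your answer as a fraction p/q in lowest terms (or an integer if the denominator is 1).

Answer: 11/2048

Derivation:
Let M_11 = max(S_0,...,S_11). Use the reflection principle: for j ≥ 1, #{paths with M_11 ≥ j} = #{S_11 ≥ j} + #{S_11 ≥ j+1}.
By reflection, #{M_11 ≥ 9} = #{S_11 ≥ 9} + #{S_11 ≥ 10} = 12 + 1 = 13.
#{M_11 ≥ 10} = #{S_11 ≥ 10} + #{S_11 ≥ 11} = 1 + 1 = 2.
#{M_11 = 9} = 13 - 2 = 11.
P(M_11 = 9) = 11/2048 = 11/2048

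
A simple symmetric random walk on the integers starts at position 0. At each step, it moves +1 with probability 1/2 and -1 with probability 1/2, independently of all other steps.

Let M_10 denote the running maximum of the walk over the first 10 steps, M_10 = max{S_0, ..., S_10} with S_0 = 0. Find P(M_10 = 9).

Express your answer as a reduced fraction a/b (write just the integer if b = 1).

Answer: 1/1024

Derivation:
Let M_10 = max(S_0,...,S_10). Use the reflection principle: for j ≥ 1, #{paths with M_10 ≥ j} = #{S_10 ≥ j} + #{S_10 ≥ j+1}.
By reflection, #{M_10 ≥ 9} = #{S_10 ≥ 9} + #{S_10 ≥ 10} = 1 + 1 = 2.
#{M_10 ≥ 10} = #{S_10 ≥ 10} + #{S_10 ≥ 11} = 1 + 0 = 1.
#{M_10 = 9} = 2 - 1 = 1.
P(M_10 = 9) = 1/1024 = 1/1024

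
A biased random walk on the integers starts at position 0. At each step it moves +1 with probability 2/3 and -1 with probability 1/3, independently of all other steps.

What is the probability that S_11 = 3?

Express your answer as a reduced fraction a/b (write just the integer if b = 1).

To reach position 3 after 11 steps: need 7 steps of +1 and 4 steps of -1.
Number of such sequences: C(11,7) = 330
Each has probability (2/3)^7 · (1/3)^4 = 128/177147
P = 330 · 128/177147 = 14080/59049

Answer: 14080/59049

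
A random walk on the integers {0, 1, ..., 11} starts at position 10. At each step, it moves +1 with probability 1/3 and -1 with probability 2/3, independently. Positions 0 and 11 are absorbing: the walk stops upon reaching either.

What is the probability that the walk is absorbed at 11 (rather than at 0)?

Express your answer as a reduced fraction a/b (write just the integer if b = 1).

Answer: 1023/2047

Derivation:
Biased walk: p = 1/3, q = 2/3, r = q/p = 2
Gambler's ruin: P(hit 11 before 0 | start at 10) = (1 - r^a)/(1 - r^N)
r^10 = 1024; r^11 = 2048
P = (1 - 1024) / (1 - 2048) = -1023 / -2047 = 1023/2047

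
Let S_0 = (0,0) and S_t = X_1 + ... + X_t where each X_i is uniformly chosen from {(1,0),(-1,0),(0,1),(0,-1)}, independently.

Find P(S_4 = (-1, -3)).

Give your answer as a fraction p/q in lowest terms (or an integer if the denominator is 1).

Answer: 1/64

Derivation:
Let h be the number of horizontal steps (so 4-h are vertical). To end at (-1,-3) need (h-1)/2 right-steps and ((4-h)-3)/2 up-steps.
Sum over h with 1 ≤ h ≤ 1, h ≡ 1 (mod 2), 4-h ≡ 1 (mod 2):
h=1: C(4,1)·C(1,0)·C(3,0) = 4·1·1 = 4
Total favorable: 4
Total paths: 4^4 = 256
P = 4/256 = 1/64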